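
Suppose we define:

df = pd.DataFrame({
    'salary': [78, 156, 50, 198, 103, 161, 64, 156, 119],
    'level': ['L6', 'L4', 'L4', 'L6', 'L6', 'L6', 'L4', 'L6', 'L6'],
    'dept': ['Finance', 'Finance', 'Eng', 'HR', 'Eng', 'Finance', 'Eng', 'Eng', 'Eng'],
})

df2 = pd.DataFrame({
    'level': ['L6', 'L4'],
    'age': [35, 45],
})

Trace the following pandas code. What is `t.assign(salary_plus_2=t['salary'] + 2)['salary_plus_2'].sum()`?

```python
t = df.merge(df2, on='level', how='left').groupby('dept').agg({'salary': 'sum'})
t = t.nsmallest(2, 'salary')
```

597

merge on 'level' (how='left') → 9 rows:
   salary level     dept  age
0      78    L6  Finance   35
1     156    L4  Finance   45
2      50    L4      Eng   45
3     198    L6       HR   35
4     103    L6      Eng   35
5     161    L6  Finance   35
6      64    L4      Eng   45
7     156    L6      Eng   35
8     119    L6      Eng   35
group by dept, sum of salary:
         salary
dept           
Eng         492
Finance     395
HR          198
take 2 rows with smallest salary:
         salary
dept           
HR          198
Finance     395
add column salary_plus_2 = t['salary'] + 2:
         salary  salary_plus_2
dept                          
HR          198            200
Finance     395            397
Then the sum of column 'salary_plus_2': 597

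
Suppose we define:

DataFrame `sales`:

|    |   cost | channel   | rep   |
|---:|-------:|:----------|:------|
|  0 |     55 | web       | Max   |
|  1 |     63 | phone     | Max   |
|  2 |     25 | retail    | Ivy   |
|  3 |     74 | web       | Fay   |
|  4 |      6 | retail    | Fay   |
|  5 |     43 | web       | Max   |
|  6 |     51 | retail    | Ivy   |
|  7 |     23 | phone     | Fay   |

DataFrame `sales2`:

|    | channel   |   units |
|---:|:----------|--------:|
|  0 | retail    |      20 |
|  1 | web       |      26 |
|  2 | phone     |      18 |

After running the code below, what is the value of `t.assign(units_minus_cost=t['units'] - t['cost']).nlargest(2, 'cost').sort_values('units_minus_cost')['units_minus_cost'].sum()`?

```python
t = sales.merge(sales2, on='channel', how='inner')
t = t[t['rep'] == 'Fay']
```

merge on 'channel' (how='inner') → 8 rows:
   cost channel  rep  units
0    55     web  Max     26
1    63   phone  Max     18
2    25  retail  Ivy     20
3    74     web  Fay     26
4     6  retail  Fay     20
5    43     web  Max     26
6    51  retail  Ivy     20
7    23   phone  Fay     18
filter rows where rep == 'Fay':
   cost channel  rep  units
3    74     web  Fay     26
4     6  retail  Fay     20
7    23   phone  Fay     18
add column units_minus_cost = t['units'] - t['cost']:
   cost channel  rep  units  units_minus_cost
3    74     web  Fay     26               -48
4     6  retail  Fay     20                14
7    23   phone  Fay     18                -5
take 2 rows with largest cost:
   cost channel  rep  units  units_minus_cost
3    74     web  Fay     26               -48
7    23   phone  Fay     18                -5
sort by units_minus_cost:
   cost channel  rep  units  units_minus_cost
3    74     web  Fay     26               -48
7    23   phone  Fay     18                -5
Finally, sum of column 'units_minus_cost' = -53.

-53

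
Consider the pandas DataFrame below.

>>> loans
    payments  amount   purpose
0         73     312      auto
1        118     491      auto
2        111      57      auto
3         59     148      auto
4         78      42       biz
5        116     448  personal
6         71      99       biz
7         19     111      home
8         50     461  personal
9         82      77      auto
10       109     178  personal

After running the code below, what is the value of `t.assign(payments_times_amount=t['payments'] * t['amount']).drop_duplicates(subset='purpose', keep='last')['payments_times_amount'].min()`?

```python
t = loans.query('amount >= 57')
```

2109

filter rows where amount >= 57:
    payments  amount   purpose
0         73     312      auto
1        118     491      auto
2        111      57      auto
3         59     148      auto
5        116     448  personal
6         71      99       biz
7         19     111      home
8         50     461  personal
9         82      77      auto
10       109     178  personal
add column payments_times_amount = t['payments'] * t['amount']:
    payments  amount   purpose  payments_times_amount
0         73     312      auto                  22776
1        118     491      auto                  57938
2        111      57      auto                   6327
3         59     148      auto                   8732
5        116     448  personal                  51968
6         71      99       biz                   7029
7         19     111      home                   2109
8         50     461  personal                  23050
9         82      77      auto                   6314
10       109     178  personal                  19402
drop duplicate purpose (keep=last):
    payments  amount   purpose  payments_times_amount
6         71      99       biz                   7029
7         19     111      home                   2109
9         82      77      auto                   6314
10       109     178  personal                  19402
Reading off the min of column 'payments_times_amount', we get 2109.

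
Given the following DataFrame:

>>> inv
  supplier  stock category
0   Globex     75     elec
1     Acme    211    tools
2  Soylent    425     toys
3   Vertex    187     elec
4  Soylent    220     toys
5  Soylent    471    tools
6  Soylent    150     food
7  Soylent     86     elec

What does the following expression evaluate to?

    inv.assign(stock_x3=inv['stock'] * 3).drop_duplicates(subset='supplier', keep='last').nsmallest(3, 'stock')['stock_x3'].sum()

add column stock_x3 = inv['stock'] * 3:
  supplier  stock category  stock_x3
0   Globex     75     elec       225
1     Acme    211    tools       633
2  Soylent    425     toys      1275
3   Vertex    187     elec       561
4  Soylent    220     toys       660
5  Soylent    471    tools      1413
6  Soylent    150     food       450
7  Soylent     86     elec       258
drop duplicate supplier (keep=last):
  supplier  stock category  stock_x3
0   Globex     75     elec       225
1     Acme    211    tools       633
3   Vertex    187     elec       561
7  Soylent     86     elec       258
take 3 rows with smallest stock:
  supplier  stock category  stock_x3
0   Globex     75     elec       225
7  Soylent     86     elec       258
3   Vertex    187     elec       561

1044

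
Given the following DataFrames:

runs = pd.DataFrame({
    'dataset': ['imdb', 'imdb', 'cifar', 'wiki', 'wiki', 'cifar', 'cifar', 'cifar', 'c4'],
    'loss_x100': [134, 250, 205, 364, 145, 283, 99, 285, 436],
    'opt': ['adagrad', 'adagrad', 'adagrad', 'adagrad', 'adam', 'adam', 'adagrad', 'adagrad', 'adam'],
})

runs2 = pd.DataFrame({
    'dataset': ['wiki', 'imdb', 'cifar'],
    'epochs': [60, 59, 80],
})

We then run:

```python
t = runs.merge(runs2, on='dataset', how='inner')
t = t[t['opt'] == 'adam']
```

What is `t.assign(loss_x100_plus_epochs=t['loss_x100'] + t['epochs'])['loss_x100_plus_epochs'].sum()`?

568

merge on 'dataset' (how='inner') → 8 rows:
  dataset  loss_x100      opt  epochs
0    imdb        134  adagrad      59
1    imdb        250  adagrad      59
2   cifar        205  adagrad      80
3    wiki        364  adagrad      60
4    wiki        145     adam      60
5   cifar        283     adam      80
6   cifar         99  adagrad      80
7   cifar        285  adagrad      80
filter rows where opt == 'adam':
  dataset  loss_x100   opt  epochs
4    wiki        145  adam      60
5   cifar        283  adam      80
add column loss_x100_plus_epochs = t['loss_x100'] + t['epochs']:
  dataset  loss_x100   opt  epochs  loss_x100_plus_epochs
4    wiki        145  adam      60                    205
5   cifar        283  adam      80                    363
Finally, sum of column 'loss_x100_plus_epochs' = 568.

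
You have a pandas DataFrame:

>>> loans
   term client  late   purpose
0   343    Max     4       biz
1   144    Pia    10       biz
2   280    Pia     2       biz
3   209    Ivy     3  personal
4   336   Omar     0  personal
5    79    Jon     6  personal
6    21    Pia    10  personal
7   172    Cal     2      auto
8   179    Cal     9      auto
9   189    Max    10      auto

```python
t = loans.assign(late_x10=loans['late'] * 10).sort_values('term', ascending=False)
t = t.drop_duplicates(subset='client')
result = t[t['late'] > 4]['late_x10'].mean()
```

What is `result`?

add column late_x10 = loans['late'] * 10:
   term client  late   purpose  late_x10
0   343    Max     4       biz        40
1   144    Pia    10       biz       100
2   280    Pia     2       biz        20
3   209    Ivy     3  personal        30
4   336   Omar     0  personal         0
5    79    Jon     6  personal        60
6    21    Pia    10  personal       100
7   172    Cal     2      auto        20
8   179    Cal     9      auto        90
9   189    Max    10      auto       100
sort by term descending:
   term client  late   purpose  late_x10
0   343    Max     4       biz        40
4   336   Omar     0  personal         0
2   280    Pia     2       biz        20
3   209    Ivy     3  personal        30
9   189    Max    10      auto       100
8   179    Cal     9      auto        90
7   172    Cal     2      auto        20
1   144    Pia    10       biz       100
5    79    Jon     6  personal        60
6    21    Pia    10  personal       100
drop duplicate client (keep=first):
   term client  late   purpose  late_x10
0   343    Max     4       biz        40
4   336   Omar     0  personal         0
2   280    Pia     2       biz        20
3   209    Ivy     3  personal        30
8   179    Cal     9      auto        90
5    79    Jon     6  personal        60
filter rows where late > 4:
   term client  late   purpose  late_x10
8   179    Cal     9      auto        90
5    79    Jon     6  personal        60

75.0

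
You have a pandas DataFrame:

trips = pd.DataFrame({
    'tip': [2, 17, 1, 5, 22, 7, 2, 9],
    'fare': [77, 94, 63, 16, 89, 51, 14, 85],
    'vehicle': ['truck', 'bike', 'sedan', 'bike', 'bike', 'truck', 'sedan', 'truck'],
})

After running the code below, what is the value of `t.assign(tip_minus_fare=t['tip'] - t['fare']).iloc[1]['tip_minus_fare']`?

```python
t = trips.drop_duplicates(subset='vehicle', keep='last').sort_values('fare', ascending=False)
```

drop duplicate vehicle (keep=last):
   tip  fare vehicle
4   22    89    bike
6    2    14   sedan
7    9    85   truck
sort by fare descending:
   tip  fare vehicle
4   22    89    bike
7    9    85   truck
6    2    14   sedan
add column tip_minus_fare = t['tip'] - t['fare']:
   tip  fare vehicle  tip_minus_fare
4   22    89    bike             -67
7    9    85   truck             -76
6    2    14   sedan             -12
Reading off the value at position 1, column 'tip_minus_fare', we get -76.

-76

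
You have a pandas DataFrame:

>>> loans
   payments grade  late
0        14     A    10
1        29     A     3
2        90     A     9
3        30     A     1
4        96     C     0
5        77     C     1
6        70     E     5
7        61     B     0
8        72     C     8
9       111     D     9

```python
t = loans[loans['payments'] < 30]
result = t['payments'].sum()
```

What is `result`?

43

filter rows where payments < 30:
   payments grade  late
0        14     A    10
1        29     A     3
Taking the sum of column 'payments' gives 43.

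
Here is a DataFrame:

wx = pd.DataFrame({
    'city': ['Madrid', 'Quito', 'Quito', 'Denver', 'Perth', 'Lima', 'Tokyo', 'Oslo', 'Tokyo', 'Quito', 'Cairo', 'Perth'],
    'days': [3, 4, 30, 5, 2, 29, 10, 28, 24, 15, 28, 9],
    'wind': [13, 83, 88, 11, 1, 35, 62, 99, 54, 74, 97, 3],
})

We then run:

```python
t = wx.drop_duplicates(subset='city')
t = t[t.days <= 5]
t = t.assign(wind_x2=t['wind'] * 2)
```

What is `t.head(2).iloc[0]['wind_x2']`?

drop duplicate city (keep=first):
      city  days  wind
0   Madrid     3    13
1    Quito     4    83
3   Denver     5    11
4    Perth     2     1
5     Lima    29    35
6    Tokyo    10    62
7     Oslo    28    99
10   Cairo    28    97
filter rows where days <= 5:
     city  days  wind
0  Madrid     3    13
1   Quito     4    83
3  Denver     5    11
4   Perth     2     1
add column wind_x2 = t['wind'] * 2:
     city  days  wind  wind_x2
0  Madrid     3    13       26
1   Quito     4    83      166
3  Denver     5    11       22
4   Perth     2     1        2
take first 2 rows:
     city  days  wind  wind_x2
0  Madrid     3    13       26
1   Quito     4    83      166

26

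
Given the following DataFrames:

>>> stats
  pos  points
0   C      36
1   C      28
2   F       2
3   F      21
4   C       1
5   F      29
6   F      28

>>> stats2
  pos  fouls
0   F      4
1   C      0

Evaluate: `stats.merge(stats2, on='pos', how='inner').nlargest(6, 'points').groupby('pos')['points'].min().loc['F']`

2

merge on 'pos' (how='inner') → 7 rows:
  pos  points  fouls
0   C      36      0
1   C      28      0
2   F       2      4
3   F      21      4
4   C       1      0
5   F      29      4
6   F      28      4
take 6 rows with largest points:
  pos  points  fouls
0   C      36      0
5   F      29      4
1   C      28      0
6   F      28      4
3   F      21      4
2   F       2      4
group by pos, min of points:
pos
C    28
F     2
Name: points, dtype: int64
Taking the value at index 'F' gives 2.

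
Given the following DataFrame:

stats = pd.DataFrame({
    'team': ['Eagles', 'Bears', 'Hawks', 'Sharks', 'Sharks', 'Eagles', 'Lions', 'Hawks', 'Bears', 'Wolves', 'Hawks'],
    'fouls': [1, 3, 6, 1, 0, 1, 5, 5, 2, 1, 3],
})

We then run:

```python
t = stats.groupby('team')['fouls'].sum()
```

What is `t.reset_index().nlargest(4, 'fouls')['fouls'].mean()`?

6.5

group by team, sum of fouls:
team
Bears      5
Eagles     2
Hawks     14
Lions      5
Sharks     1
Wolves     1
Name: fouls, dtype: int64
reset_index():
     team  fouls
0   Bears      5
1  Eagles      2
2   Hawks     14
3   Lions      5
4  Sharks      1
5  Wolves      1
take 4 rows with largest fouls:
     team  fouls
2   Hawks     14
0   Bears      5
3   Lions      5
1  Eagles      2
Then the mean of column 'fouls': 6.5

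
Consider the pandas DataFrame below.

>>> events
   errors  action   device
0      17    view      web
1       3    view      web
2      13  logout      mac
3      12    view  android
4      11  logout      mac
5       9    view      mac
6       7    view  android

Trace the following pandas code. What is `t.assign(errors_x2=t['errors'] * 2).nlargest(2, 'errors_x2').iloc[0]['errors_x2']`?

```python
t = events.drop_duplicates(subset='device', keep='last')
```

drop duplicate device (keep=last):
   errors action   device
1       3   view      web
5       9   view      mac
6       7   view  android
add column errors_x2 = t['errors'] * 2:
   errors action   device  errors_x2
1       3   view      web          6
5       9   view      mac         18
6       7   view  android         14
take 2 rows with largest errors_x2:
   errors action   device  errors_x2
5       9   view      mac         18
6       7   view  android         14

18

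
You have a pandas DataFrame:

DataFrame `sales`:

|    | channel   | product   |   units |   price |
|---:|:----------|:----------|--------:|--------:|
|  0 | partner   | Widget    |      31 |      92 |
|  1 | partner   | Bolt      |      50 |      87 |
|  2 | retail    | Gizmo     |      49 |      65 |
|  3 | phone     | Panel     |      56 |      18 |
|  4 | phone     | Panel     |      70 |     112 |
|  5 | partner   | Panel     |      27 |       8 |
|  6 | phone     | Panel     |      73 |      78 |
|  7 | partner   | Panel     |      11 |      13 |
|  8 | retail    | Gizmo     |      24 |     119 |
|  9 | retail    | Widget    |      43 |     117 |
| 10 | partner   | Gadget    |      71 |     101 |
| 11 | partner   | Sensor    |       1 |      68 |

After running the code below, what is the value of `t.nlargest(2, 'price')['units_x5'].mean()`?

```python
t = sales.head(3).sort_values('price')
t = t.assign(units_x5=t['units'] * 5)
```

202.5

take first 3 rows:
   channel product  units  price
0  partner  Widget     31     92
1  partner    Bolt     50     87
2   retail   Gizmo     49     65
sort by price:
   channel product  units  price
2   retail   Gizmo     49     65
1  partner    Bolt     50     87
0  partner  Widget     31     92
add column units_x5 = t['units'] * 5:
   channel product  units  price  units_x5
2   retail   Gizmo     49     65       245
1  partner    Bolt     50     87       250
0  partner  Widget     31     92       155
take 2 rows with largest price:
   channel product  units  price  units_x5
0  partner  Widget     31     92       155
1  partner    Bolt     50     87       250
Hence 202.5.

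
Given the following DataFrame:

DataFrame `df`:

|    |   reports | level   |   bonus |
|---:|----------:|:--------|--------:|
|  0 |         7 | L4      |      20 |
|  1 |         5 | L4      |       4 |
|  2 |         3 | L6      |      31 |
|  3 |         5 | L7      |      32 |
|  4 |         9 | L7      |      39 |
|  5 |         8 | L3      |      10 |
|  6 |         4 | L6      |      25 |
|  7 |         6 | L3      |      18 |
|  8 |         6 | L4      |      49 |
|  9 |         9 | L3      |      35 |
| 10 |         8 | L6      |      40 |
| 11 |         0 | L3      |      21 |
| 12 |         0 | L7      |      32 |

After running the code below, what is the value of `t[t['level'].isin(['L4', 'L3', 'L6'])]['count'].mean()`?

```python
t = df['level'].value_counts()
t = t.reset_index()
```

value_counts of level:
level
L3    4
L4    3
L6    3
L7    3
Name: count, dtype: int64
reset_index():
  level  count
0    L3      4
1    L4      3
2    L6      3
3    L7      3
filter rows where level in ['L4', 'L3', 'L6']:
  level  count
0    L3      4
1    L4      3
2    L6      3
Reading off the mean of column 'count', we get 3.33333333333.

3.33333333333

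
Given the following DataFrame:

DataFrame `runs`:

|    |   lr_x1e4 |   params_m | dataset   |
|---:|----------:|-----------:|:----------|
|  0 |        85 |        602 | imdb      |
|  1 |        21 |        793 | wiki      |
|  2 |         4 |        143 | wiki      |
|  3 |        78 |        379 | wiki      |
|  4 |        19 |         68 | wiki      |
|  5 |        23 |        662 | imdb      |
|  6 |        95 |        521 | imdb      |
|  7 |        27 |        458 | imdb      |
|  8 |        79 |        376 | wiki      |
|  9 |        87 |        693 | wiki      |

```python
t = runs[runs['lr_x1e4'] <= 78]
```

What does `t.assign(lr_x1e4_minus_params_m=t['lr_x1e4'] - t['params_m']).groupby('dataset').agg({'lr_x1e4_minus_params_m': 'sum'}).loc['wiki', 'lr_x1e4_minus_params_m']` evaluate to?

-1261

filter rows where lr_x1e4 <= 78:
   lr_x1e4  params_m dataset
1       21       793    wiki
2        4       143    wiki
3       78       379    wiki
4       19        68    wiki
5       23       662    imdb
7       27       458    imdb
add column lr_x1e4_minus_params_m = t['lr_x1e4'] - t['params_m']:
   lr_x1e4  params_m dataset  lr_x1e4_minus_params_m
1       21       793    wiki                    -772
2        4       143    wiki                    -139
3       78       379    wiki                    -301
4       19        68    wiki                     -49
5       23       662    imdb                    -639
7       27       458    imdb                    -431
group by dataset, sum of lr_x1e4_minus_params_m:
         lr_x1e4_minus_params_m
dataset                        
imdb                      -1070
wiki                      -1261
Taking the value at row 'wiki', column 'lr_x1e4_minus_params_m' gives -1261.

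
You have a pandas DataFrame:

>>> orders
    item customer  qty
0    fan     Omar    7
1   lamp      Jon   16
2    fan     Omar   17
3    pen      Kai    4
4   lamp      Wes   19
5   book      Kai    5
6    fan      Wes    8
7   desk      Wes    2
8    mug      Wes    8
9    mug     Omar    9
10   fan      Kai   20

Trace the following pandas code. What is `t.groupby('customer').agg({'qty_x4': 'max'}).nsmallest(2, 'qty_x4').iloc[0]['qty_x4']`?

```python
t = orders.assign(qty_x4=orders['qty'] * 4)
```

add column qty_x4 = orders['qty'] * 4:
    item customer  qty  qty_x4
0    fan     Omar    7      28
1   lamp      Jon   16      64
2    fan     Omar   17      68
3    pen      Kai    4      16
4   lamp      Wes   19      76
5   book      Kai    5      20
6    fan      Wes    8      32
7   desk      Wes    2       8
8    mug      Wes    8      32
9    mug     Omar    9      36
10   fan      Kai   20      80
group by customer, max of qty_x4:
          qty_x4
customer        
Jon           64
Kai           80
Omar          68
Wes           76
take 2 rows with smallest qty_x4:
          qty_x4
customer        
Jon           64
Omar          68
Hence 64.

64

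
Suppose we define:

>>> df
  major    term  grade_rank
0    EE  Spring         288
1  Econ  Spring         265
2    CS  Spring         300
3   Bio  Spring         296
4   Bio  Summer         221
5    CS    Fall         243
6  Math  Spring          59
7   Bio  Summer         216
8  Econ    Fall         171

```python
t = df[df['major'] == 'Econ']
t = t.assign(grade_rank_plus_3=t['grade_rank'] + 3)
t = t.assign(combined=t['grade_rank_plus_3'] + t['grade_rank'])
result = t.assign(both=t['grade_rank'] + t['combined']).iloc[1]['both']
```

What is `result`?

516

filter rows where major == 'Econ':
  major    term  grade_rank
1  Econ  Spring         265
8  Econ    Fall         171
add column grade_rank_plus_3 = t['grade_rank'] + 3:
  major    term  grade_rank  grade_rank_plus_3
1  Econ  Spring         265                268
8  Econ    Fall         171                174
add column combined = t['grade_rank_plus_3'] + t['grade_rank']:
  major    term  grade_rank  grade_rank_plus_3  combined
1  Econ  Spring         265                268       533
8  Econ    Fall         171                174       345
add column both = t['grade_rank'] + t['combined']:
  major    term  grade_rank  grade_rank_plus_3  combined  both
1  Econ  Spring         265                268       533   798
8  Econ    Fall         171                174       345   516
Reading off the value at position 1, column 'both', we get 516.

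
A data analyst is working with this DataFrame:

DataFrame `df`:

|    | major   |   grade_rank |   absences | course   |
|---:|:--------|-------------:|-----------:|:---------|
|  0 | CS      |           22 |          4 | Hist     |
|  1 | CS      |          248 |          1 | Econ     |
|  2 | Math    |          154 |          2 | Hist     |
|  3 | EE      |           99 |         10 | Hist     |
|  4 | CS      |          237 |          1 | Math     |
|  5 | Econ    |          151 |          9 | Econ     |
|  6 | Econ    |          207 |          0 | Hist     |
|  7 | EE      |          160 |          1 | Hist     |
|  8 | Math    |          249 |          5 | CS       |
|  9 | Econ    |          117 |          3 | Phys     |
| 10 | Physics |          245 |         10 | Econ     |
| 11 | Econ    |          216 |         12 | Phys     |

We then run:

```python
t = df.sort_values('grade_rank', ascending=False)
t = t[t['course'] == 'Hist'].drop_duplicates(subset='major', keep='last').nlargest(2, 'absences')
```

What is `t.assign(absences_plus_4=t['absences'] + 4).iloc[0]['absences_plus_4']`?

14

sort by grade_rank descending:
      major  grade_rank  absences course
8      Math         249         5     CS
1        CS         248         1   Econ
10  Physics         245        10   Econ
4        CS         237         1   Math
11     Econ         216        12   Phys
6      Econ         207         0   Hist
7        EE         160         1   Hist
2      Math         154         2   Hist
5      Econ         151         9   Econ
9      Econ         117         3   Phys
3        EE          99        10   Hist
0        CS          22         4   Hist
filter rows where course == 'Hist':
  major  grade_rank  absences course
6  Econ         207         0   Hist
7    EE         160         1   Hist
2  Math         154         2   Hist
3    EE          99        10   Hist
0    CS          22         4   Hist
drop duplicate major (keep=last):
  major  grade_rank  absences course
6  Econ         207         0   Hist
2  Math         154         2   Hist
3    EE          99        10   Hist
0    CS          22         4   Hist
take 2 rows with largest absences:
  major  grade_rank  absences course
3    EE          99        10   Hist
0    CS          22         4   Hist
add column absences_plus_4 = t['absences'] + 4:
  major  grade_rank  absences course  absences_plus_4
3    EE          99        10   Hist               14
0    CS          22         4   Hist                8
Hence 14.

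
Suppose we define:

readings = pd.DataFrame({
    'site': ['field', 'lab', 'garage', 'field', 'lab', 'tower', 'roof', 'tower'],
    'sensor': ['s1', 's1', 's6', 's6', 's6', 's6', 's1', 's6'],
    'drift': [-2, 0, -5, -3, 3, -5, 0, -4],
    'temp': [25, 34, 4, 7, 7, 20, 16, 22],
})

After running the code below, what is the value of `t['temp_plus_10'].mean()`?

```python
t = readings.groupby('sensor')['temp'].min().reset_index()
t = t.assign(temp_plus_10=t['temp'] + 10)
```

group by sensor, min of temp:
sensor
s1    16
s6     4
Name: temp, dtype: int64
reset_index():
  sensor  temp
0     s1    16
1     s6     4
add column temp_plus_10 = t['temp'] + 10:
  sensor  temp  temp_plus_10
0     s1    16            26
1     s6     4            14
Finally, mean of column 'temp_plus_10' = 20.0.

20.0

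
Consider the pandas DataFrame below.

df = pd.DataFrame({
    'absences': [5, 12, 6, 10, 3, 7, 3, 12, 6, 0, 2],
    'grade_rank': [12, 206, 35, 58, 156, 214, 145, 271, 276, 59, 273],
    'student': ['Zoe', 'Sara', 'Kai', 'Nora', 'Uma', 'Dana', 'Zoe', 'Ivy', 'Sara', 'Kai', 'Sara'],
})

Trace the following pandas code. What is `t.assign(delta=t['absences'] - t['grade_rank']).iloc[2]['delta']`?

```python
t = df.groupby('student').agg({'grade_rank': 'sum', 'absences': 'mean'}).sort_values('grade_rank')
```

group by student: sum(grade_rank), mean(absences):
         grade_rank   absences
student                       
Dana            214   7.000000
Ivy             271  12.000000
Kai              94   3.000000
Nora             58  10.000000
Sara            755   6.666667
Uma             156   3.000000
Zoe             157   4.000000
sort by grade_rank:
         grade_rank   absences
student                       
Nora             58  10.000000
Kai              94   3.000000
Uma             156   3.000000
Zoe             157   4.000000
Dana            214   7.000000
Ivy             271  12.000000
Sara            755   6.666667
add column delta = t['absences'] - t['grade_rank']:
         grade_rank   absences       delta
student                                   
Nora             58  10.000000  -48.000000
Kai              94   3.000000  -91.000000
Uma             156   3.000000 -153.000000
Zoe             157   4.000000 -153.000000
Dana            214   7.000000 -207.000000
Ivy             271  12.000000 -259.000000
Sara            755   6.666667 -748.333333

-153.0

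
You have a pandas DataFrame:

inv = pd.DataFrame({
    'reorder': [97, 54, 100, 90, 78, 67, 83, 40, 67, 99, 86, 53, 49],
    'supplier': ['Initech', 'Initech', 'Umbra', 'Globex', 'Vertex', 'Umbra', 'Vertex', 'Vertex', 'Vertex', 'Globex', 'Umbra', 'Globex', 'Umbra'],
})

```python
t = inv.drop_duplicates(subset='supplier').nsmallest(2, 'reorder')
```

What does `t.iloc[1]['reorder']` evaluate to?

drop duplicate supplier (keep=first):
   reorder supplier
0       97  Initech
2      100    Umbra
3       90   Globex
4       78   Vertex
take 2 rows with smallest reorder:
   reorder supplier
4       78   Vertex
3       90   Globex
Reading off the value at position 1, column 'reorder', we get 90.

90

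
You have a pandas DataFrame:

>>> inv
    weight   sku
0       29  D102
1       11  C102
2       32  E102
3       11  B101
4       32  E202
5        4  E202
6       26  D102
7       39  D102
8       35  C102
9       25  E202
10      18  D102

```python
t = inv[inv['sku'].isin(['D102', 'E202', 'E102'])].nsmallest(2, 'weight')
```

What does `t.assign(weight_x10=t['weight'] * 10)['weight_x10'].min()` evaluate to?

40

filter rows where sku in ['D102', 'E202', 'E102']:
    weight   sku
0       29  D102
2       32  E102
4       32  E202
5        4  E202
6       26  D102
7       39  D102
9       25  E202
10      18  D102
take 2 rows with smallest weight:
    weight   sku
5        4  E202
10      18  D102
add column weight_x10 = t['weight'] * 10:
    weight   sku  weight_x10
5        4  E202          40
10      18  D102         180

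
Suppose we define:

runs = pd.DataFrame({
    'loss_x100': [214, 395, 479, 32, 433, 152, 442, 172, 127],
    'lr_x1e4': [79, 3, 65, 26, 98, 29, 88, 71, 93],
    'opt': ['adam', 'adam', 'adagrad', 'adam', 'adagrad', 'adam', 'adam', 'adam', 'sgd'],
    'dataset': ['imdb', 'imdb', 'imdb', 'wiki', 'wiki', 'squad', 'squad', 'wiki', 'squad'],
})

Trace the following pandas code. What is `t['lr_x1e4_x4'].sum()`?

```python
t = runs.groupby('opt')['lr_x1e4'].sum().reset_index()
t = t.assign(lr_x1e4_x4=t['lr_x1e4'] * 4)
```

2208

group by opt, sum of lr_x1e4:
opt
adagrad    163
adam       296
sgd         93
Name: lr_x1e4, dtype: int64
reset_index():
       opt  lr_x1e4
0  adagrad      163
1     adam      296
2      sgd       93
add column lr_x1e4_x4 = t['lr_x1e4'] * 4:
       opt  lr_x1e4  lr_x1e4_x4
0  adagrad      163         652
1     adam      296        1184
2      sgd       93         372
The sum of column 'lr_x1e4_x4' is 2208.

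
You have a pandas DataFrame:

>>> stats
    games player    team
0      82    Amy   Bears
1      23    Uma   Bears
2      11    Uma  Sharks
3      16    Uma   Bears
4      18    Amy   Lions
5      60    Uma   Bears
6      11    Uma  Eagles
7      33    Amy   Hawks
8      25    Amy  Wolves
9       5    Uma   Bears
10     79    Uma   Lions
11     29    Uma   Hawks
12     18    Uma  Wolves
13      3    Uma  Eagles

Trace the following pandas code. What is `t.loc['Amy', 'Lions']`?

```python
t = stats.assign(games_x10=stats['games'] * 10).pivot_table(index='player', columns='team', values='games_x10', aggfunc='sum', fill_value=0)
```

180

add column games_x10 = stats['games'] * 10:
    games player    team  games_x10
0      82    Amy   Bears        820
1      23    Uma   Bears        230
2      11    Uma  Sharks        110
3      16    Uma   Bears        160
4      18    Amy   Lions        180
5      60    Uma   Bears        600
6      11    Uma  Eagles        110
7      33    Amy   Hawks        330
8      25    Amy  Wolves        250
9       5    Uma   Bears         50
10     79    Uma   Lions        790
11     29    Uma   Hawks        290
12     18    Uma  Wolves        180
13      3    Uma  Eagles         30
pivot: rows=player, cols=team, sum(games_x10):
team    Bears  Eagles  Hawks  Lions  Sharks  Wolves
player                                             
Amy       820       0    330    180       0     250
Uma      1040     140    290    790     110     180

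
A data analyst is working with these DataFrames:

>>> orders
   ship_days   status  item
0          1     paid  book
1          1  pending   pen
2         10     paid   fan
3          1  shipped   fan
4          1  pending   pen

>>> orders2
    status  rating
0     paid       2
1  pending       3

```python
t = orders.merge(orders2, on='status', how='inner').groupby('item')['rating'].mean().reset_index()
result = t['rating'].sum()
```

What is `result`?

merge on 'status' (how='inner') → 4 rows:
   ship_days   status  item  rating
0          1     paid  book       2
1          1  pending   pen       3
2         10     paid   fan       2
3          1  pending   pen       3
group by item, mean of rating:
item
book    2.0
fan     2.0
pen     3.0
Name: rating, dtype: float64
reset_index():
   item  rating
0  book     2.0
1   fan     2.0
2   pen     3.0
Then the sum of column 'rating': 7.0

7.0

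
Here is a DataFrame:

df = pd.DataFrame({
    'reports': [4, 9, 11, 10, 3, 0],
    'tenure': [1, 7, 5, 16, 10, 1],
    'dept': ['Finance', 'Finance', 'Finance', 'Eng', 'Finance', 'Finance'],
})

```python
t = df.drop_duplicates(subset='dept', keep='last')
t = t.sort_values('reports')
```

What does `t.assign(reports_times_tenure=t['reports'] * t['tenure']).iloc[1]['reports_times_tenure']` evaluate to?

drop duplicate dept (keep=last):
   reports  tenure     dept
3       10      16      Eng
5        0       1  Finance
sort by reports:
   reports  tenure     dept
5        0       1  Finance
3       10      16      Eng
add column reports_times_tenure = t['reports'] * t['tenure']:
   reports  tenure     dept  reports_times_tenure
5        0       1  Finance                     0
3       10      16      Eng                   160
The value at position 1, column 'reports_times_tenure' is 160.

160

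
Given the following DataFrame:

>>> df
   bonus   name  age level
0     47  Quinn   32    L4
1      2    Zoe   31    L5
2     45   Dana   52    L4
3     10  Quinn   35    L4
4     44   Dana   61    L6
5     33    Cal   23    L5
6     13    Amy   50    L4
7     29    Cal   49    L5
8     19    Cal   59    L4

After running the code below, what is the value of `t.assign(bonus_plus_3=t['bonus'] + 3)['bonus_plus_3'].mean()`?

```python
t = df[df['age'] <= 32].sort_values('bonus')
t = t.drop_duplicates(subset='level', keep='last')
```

filter rows where age <= 32:
   bonus   name  age level
0     47  Quinn   32    L4
1      2    Zoe   31    L5
5     33    Cal   23    L5
sort by bonus:
   bonus   name  age level
1      2    Zoe   31    L5
5     33    Cal   23    L5
0     47  Quinn   32    L4
drop duplicate level (keep=last):
   bonus   name  age level
5     33    Cal   23    L5
0     47  Quinn   32    L4
add column bonus_plus_3 = t['bonus'] + 3:
   bonus   name  age level  bonus_plus_3
5     33    Cal   23    L5            36
0     47  Quinn   32    L4            50
Finally, mean of column 'bonus_plus_3' = 43.0.

43.0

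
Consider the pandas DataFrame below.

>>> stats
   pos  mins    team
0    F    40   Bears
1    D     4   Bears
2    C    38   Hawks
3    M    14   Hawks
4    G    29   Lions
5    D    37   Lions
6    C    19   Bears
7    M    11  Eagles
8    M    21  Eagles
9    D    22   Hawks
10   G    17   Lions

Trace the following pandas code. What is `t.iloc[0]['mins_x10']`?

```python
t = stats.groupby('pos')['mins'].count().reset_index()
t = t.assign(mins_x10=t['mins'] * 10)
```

20

group by pos, count of mins:
pos
C    2
D    3
F    1
G    2
M    3
Name: mins, dtype: int64
reset_index():
  pos  mins
0   C     2
1   D     3
2   F     1
3   G     2
4   M     3
add column mins_x10 = t['mins'] * 10:
  pos  mins  mins_x10
0   C     2        20
1   D     3        30
2   F     1        10
3   G     2        20
4   M     3        30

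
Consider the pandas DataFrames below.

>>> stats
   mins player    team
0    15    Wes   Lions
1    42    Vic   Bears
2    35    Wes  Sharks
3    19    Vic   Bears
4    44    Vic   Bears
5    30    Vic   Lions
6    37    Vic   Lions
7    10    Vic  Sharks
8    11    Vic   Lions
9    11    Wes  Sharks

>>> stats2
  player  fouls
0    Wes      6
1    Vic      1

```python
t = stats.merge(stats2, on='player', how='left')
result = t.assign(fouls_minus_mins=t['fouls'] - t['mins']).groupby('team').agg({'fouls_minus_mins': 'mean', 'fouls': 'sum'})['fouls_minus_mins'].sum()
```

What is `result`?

merge on 'player' (how='left') → 10 rows:
   mins player    team  fouls
0    15    Wes   Lions      6
1    42    Vic   Bears      1
2    35    Wes  Sharks      6
3    19    Vic   Bears      1
4    44    Vic   Bears      1
5    30    Vic   Lions      1
6    37    Vic   Lions      1
7    10    Vic  Sharks      1
8    11    Vic   Lions      1
9    11    Wes  Sharks      6
add column fouls_minus_mins = t['fouls'] - t['mins']:
   mins player    team  fouls  fouls_minus_mins
0    15    Wes   Lions      6                -9
1    42    Vic   Bears      1               -41
2    35    Wes  Sharks      6               -29
3    19    Vic   Bears      1               -18
4    44    Vic   Bears      1               -43
5    30    Vic   Lions      1               -29
6    37    Vic   Lions      1               -36
7    10    Vic  Sharks      1                -9
8    11    Vic   Lions      1               -10
9    11    Wes  Sharks      6                -5
group by team: mean(fouls_minus_mins), sum(fouls):
        fouls_minus_mins  fouls
team                           
Bears         -34.000000      3
Lions         -21.000000      9
Sharks        -14.333333     13

-69.3333333333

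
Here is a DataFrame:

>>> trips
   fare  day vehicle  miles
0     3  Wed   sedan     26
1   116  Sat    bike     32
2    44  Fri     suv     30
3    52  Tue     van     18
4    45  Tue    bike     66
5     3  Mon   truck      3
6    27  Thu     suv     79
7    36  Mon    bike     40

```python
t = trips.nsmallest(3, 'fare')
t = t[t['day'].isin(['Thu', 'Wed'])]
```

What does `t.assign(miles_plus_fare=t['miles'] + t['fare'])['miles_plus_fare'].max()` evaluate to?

106

take 3 rows with smallest fare:
   fare  day vehicle  miles
0     3  Wed   sedan     26
5     3  Mon   truck      3
6    27  Thu     suv     79
filter rows where day in ['Thu', 'Wed']:
   fare  day vehicle  miles
0     3  Wed   sedan     26
6    27  Thu     suv     79
add column miles_plus_fare = t['miles'] + t['fare']:
   fare  day vehicle  miles  miles_plus_fare
0     3  Wed   sedan     26               29
6    27  Thu     suv     79              106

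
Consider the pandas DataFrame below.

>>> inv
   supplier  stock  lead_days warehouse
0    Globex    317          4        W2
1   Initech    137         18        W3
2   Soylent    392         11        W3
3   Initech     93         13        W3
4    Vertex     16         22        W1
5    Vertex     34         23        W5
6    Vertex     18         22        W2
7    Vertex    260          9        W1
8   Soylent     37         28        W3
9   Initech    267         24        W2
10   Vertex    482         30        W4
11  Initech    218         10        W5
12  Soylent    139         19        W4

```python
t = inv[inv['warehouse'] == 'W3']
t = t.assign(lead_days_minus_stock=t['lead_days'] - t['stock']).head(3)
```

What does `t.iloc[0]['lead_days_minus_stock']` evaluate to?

filter rows where warehouse == 'W3':
  supplier  stock  lead_days warehouse
1  Initech    137         18        W3
2  Soylent    392         11        W3
3  Initech     93         13        W3
8  Soylent     37         28        W3
add column lead_days_minus_stock = t['lead_days'] - t['stock']:
  supplier  stock  lead_days warehouse  lead_days_minus_stock
1  Initech    137         18        W3                   -119
2  Soylent    392         11        W3                   -381
3  Initech     93         13        W3                    -80
8  Soylent     37         28        W3                     -9
take first 3 rows:
  supplier  stock  lead_days warehouse  lead_days_minus_stock
1  Initech    137         18        W3                   -119
2  Soylent    392         11        W3                   -381
3  Initech     93         13        W3                    -80
The value at position 0, column 'lead_days_minus_stock' is -119.

-119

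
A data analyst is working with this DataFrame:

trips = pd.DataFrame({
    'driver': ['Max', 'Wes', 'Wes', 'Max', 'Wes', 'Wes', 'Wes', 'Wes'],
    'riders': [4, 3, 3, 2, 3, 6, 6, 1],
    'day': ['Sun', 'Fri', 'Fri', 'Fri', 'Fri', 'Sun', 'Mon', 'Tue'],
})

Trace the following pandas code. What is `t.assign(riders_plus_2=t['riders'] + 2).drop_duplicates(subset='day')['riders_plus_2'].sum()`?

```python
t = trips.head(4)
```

11

take first 4 rows:
  driver  riders  day
0    Max       4  Sun
1    Wes       3  Fri
2    Wes       3  Fri
3    Max       2  Fri
add column riders_plus_2 = t['riders'] + 2:
  driver  riders  day  riders_plus_2
0    Max       4  Sun              6
1    Wes       3  Fri              5
2    Wes       3  Fri              5
3    Max       2  Fri              4
drop duplicate day (keep=first):
  driver  riders  day  riders_plus_2
0    Max       4  Sun              6
1    Wes       3  Fri              5
Finally, sum of column 'riders_plus_2' = 11.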